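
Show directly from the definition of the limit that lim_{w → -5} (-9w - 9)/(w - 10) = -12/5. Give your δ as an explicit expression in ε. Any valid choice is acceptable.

δ = min(15/2, (25/22)ε)

Let ε > 0. We want δ > 0 with 0 < |w + 5| < δ ⇒ |(-9w - 9)/(w - 10) + 12/5| < ε.
Combining over a common denominator, (-9w - 9)/(w - 10) + 12/5 = [(-9w - 9)·(-15) − 36·(w - 10)] / [(-15)·(w - 10)] = 99(w + 5) / ((-15)(w - 10)).
So |(-9w - 9)/(w - 10) + 12/5| = 99|w + 5| / (15·|w − 10|).
Require δ ≤ 15/2, so |w − 10| ≥ |-15| − |w + 5| > 15 − 15/2 = 15/2.
Hence |(-9w - 9)/(w - 10) + 12/5| < 99|w + 5|/(15·(15/2)) = (22/25)|w + 5|, which is < ε once |w + 5| < (25/22)ε.
Take δ = min(15/2, (25/22)ε). Then 0 < |w + 5| < δ forces both bounds, so |(-9w - 9)/(w - 10) + 12/5| < ε.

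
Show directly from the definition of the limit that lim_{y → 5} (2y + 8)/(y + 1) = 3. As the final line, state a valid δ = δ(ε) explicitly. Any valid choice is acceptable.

δ = min(3, 3ε)

Let ε > 0. We want δ > 0 with 0 < |y − 5| < δ ⇒ |(2y + 8)/(y + 1) − 3| < ε.
Combining over a common denominator, (2y + 8)/(y + 1) − 3 = [(2y + 8)·6 − 18·(y + 1)] / [6·(y + 1)] = -6(y − 5) / (6(y + 1)).
So |(2y + 8)/(y + 1) − 3| = 6|y − 5| / (6·|y + 1|).
Restrict δ ≤ 3. Then |y − 5| < 3 gives |y + 1| = |(y − 5) + 6| ≥ 6 − 3 = 3.
Hence |(2y + 8)/(y + 1) − 3| < 6|y − 5|/(6·3) = (1/3)|y − 5|, which is < ε once |y − 5| < 3ε.
Take δ = min(3, 3ε). Then 0 < |y − 5| < δ forces both bounds, so |(2y + 8)/(y + 1) − 3| < ε.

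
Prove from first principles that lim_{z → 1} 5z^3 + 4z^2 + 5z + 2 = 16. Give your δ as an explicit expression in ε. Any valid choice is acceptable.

Let ε > 0. We want δ > 0 such that 0 < |z − 1| < δ implies |(5z^3 + 4z^2 + 5z + 2) − 16| < ε.
(5z^3 + 4z^2 + 5z + 2) − 16 = 5z^3 + 4z^2 + 5z - 14 = (z − 1)(5z^2 + 9z + 14).
So |(5z^3 + 4z^2 + 5z + 2) − 16| = |z − 1|·|5z^2 + 9z + 14|.
Assume first that |z − 1| < 2, so |z| < 3. Then |5z^2 + 9z + 14| ≤ 5·3^2 + 9·3 + 14 = 86.
Hence |(5z^3 + 4z^2 + 5z + 2) − 16| ≤ 86|z − 1| < ε provided |z − 1| < ε/86.
Take δ = min(2, ε/86). Then 0 < |z − 1| < δ gives both |z − 1| < 2 and |z − 1| < ε/86, so |(5z^3 + 4z^2 + 5z + 2) − 16| < ε.

δ = min(2, ε/86)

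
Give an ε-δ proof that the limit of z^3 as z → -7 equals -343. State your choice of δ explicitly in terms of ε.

Let ε > 0 be given. We seek δ > 0 with 0 < |z + 7| < δ ⇒ |z^3 + 343| < ε.
Factor: z^3 + 343 = (z + 7)(z^2 - 7z + 49), so |z^3 + 343| = |z + 7|·|z^2 - 7z + 49|.
Restrict δ ≤ 1. Then |z + 7| < 1 gives |z| < 8, so by the triangle inequality |z^2 - 7z + 49| ≤ 8^2 + 7·8 + 49 = 169.
Hence |z^3 + 343| ≤ 169|z + 7|, which is < ε once |z + 7| < ε/169.
Take δ = min(1, ε/169). If 0 < |z + 7| < δ then both bounds hold and |z^3 + 343| ≤ 169|z + 7| < 169·(ε/169) = ε.

δ = min(1, ε/169)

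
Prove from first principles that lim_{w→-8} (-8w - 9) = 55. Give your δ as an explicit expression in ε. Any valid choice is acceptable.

Fix ε > 0. We need δ > 0 so that 0 < |w + 8| < δ implies |(-8w - 9) − 55| < ε.
|(-8w - 9) − 55| = |-8w - 64| = 8|w + 8|.
So 8|w + 8| < ε exactly when |w + 8| < ε/8.
Choosing δ = ε/8 gives |(-8w - 9) − 55| = 8|w + 8| < ε whenever |w + 8| < δ.

δ = ε/8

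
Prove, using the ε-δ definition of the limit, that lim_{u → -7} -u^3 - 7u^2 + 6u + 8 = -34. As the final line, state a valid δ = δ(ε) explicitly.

δ = min(2, ε/87)

Suppose ε > 0. We want δ > 0 such that 0 < |u + 7| < δ implies |(-u^3 - 7u^2 + 6u + 8) + 34| < ε.
(-u^3 - 7u^2 + 6u + 8) + 34 = -u^3 - 7u^2 + 6u + 42 = (u + 7)(-u^2 + 6).
So |(-u^3 - 7u^2 + 6u + 8) + 34| = |u + 7|·|-u^2 + 6|.
Require δ ≤ 2. Then |u + 7| < 2 gives |u| < 9, and by the triangle inequality |-u^2 + 6| ≤ 9^2 + 6 = 87.
Hence |(-u^3 - 7u^2 + 6u + 8) + 34| ≤ 87|u + 7| < ε provided |u + 7| < ε/87.
Choosing δ = min(2, ε/87) ensures both conditions, hence |(-u^3 - 7u^2 + 6u + 8) + 34| < ε.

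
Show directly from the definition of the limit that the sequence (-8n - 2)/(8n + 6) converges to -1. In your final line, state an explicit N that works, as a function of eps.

Fix eps > 0. For n ≥ 1, |(-8n - 2)/(8n + 6) + 1| = |32|/(8(8n + 6)) = 32/(8(8n + 6)).
Since 8n + 6 ≥ 8n for n ≥ 1, this is ≤ 32/(8·8n) = (1/2)/n.
So |(-8n - 2)/(8n + 6) + 1| < eps whenever n > (1/2)/eps.
Take N = (1/2)/eps. If n > N then |(-8n - 2)/(8n + 6) + 1| ≤ (1/2)/n < eps.

N = (1/2)/eps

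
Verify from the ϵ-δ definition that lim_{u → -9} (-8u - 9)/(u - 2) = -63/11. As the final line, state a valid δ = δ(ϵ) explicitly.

δ = min(11/2, (121/50)ϵ)

Fix ϵ > 0. We want δ > 0 with 0 < |u + 9| < δ ⇒ |(-8u - 9)/(u - 2) + 63/11| < ϵ.
Combining over a common denominator, (-8u - 9)/(u - 2) + 63/11 = [(-8u - 9)·(-11) − 63·(u - 2)] / [(-11)·(u - 2)] = 25(u + 9) / ((-11)(u - 2)).
So |(-8u - 9)/(u - 2) + 63/11| = 25|u + 9| / (11·|u − 2|).
Restrict δ ≤ 11/2. Then |u + 9| < 11/2 gives |u − 2| = |(u + 9) + (-11)| ≥ 11 − 11/2 = 11/2.
Hence |(-8u - 9)/(u - 2) + 63/11| < 25|u + 9|/(11·(11/2)) = (50/121)|u + 9|, which is < ϵ once |u + 9| < (121/50)ϵ.
Take δ = min(11/2, (121/50)ϵ). Then 0 < |u + 9| < δ forces both bounds, so |(-8u - 9)/(u - 2) + 63/11| < ϵ.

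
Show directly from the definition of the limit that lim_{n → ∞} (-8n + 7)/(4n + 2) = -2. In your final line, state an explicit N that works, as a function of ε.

Let ε > 0 be given. For n ≥ 1, |(-8n + 7)/(4n + 2) + 2| = |44|/(4(4n + 2)) = 44/(4(4n + 2)).
Since 4n + 2 ≥ 4n for n ≥ 1, this is ≤ 44/(4·4n) = (11/4)/n.
So |(-8n + 7)/(4n + 2) + 2| < ε whenever n > (11/4)/ε.
Take N = (11/4)/ε. If n > N then |(-8n + 7)/(4n + 2) + 2| ≤ (11/4)/n < ε.

N = (11/4)/ε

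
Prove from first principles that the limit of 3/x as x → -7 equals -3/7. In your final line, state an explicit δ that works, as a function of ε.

Let ε > 0 be given. We seek δ > 0 such that 0 < |x + 7| < δ implies |3/x + 3/7| < ε.
|3/x + 3/7| = 3·|-7 − x|/(7·|x|) = 3|x + 7|/(7|x|).
Restrict δ ≤ 7/2. Then |x + 7| < 7/2 gives |x| > 7/2, so 7|x| > 49/2.
Then |3/x + 3/7| < 3|x + 7|/(49/2), which is < ε when |x + 7| < (49/6)ε.
Take δ = min(7/2, (49/6)ε). Then 0 < |x + 7| < δ gives both |x + 7| < 7/2 and |x + 7| < (49/6)ε, so |3/x + 3/7| < ε.

δ = min(7/2, (49/6)ε)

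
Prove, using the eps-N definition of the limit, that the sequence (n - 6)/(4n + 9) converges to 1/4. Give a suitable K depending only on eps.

Let eps > 0 be given. For n ≥ 1, |(n - 6)/(4n + 9) − (1/4)| = |-33|/(4(4n + 9)) = 33/(4(4n + 9)).
Since 4n + 9 ≥ 4n for n ≥ 1, this is ≤ 33/(4·4n) = (33/16)/n.
So |(n - 6)/(4n + 9) − (1/4)| < eps whenever n > (33/16)/eps.
Take K = (33/16)/eps. If n > K then |(n - 6)/(4n + 9) − (1/4)| ≤ (33/16)/n < eps.

K = (33/16)/eps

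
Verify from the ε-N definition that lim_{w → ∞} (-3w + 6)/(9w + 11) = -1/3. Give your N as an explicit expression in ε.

Let ε > 0 be given. We seek N > 0 such that w > N implies |(-3w + 6)/(9w + 11) + 1/3| < ε.
(-3w + 6)/(9w + 11) + 1/3 = (9(-3w + 6) − (-3)(9w + 11)) / (9(9w + 11)) = 87/(9(9w + 11)).
For w > 0 we have 9w + 11 > 9w, so |(-3w + 6)/(9w + 11) + 1/3| = 87/(9(9w + 11)) < 87/(9·9w) = (29/27)/w.
Thus |(-3w + 6)/(9w + 11) + 1/3| < ε whenever w > (29/27)/ε.
Take N = (29/27)/ε. If w > N then |(-3w + 6)/(9w + 11) + 1/3| < (29/27)/w < ε.

N = (29/27)/ε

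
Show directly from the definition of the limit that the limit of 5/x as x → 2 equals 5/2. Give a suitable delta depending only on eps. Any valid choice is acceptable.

Let eps > 0. We seek delta > 0 such that 0 < |x − 2| < delta implies |5/x − (5/2)| < eps.
|5/x − (5/2)| = 5·|2 − x|/(2·|x|) = 5|x − 2|/(2|x|).
Require delta ≤ 1 so that |x| > 2 − 1 = 1, hence 2|x| > 2.
Then |5/x − (5/2)| < 5|x − 2|/2, which is < eps when |x − 2| < (2/5)eps.
Take delta = min(1, (2/5)eps). Then 0 < |x − 2| < delta gives both |x − 2| < 1 and |x − 2| < (2/5)eps, so |5/x − (5/2)| < eps.

delta = min(1, (2/5)eps)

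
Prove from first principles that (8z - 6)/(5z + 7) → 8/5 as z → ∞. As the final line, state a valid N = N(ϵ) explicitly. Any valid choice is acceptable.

Fix ϵ > 0. We seek N > 0 such that z > N implies |(8z - 6)/(5z + 7) − (8/5)| < ϵ.
(8z - 6)/(5z + 7) − (8/5) = (5(8z - 6) − 8(5z + 7)) / (5(5z + 7)) = -86/(5(5z + 7)).
For z > 0 we have 5z + 7 > 5z, so |(8z - 6)/(5z + 7) − (8/5)| = 86/(5(5z + 7)) < 86/(5·5z) = (86/25)/z.
Thus |(8z - 6)/(5z + 7) − (8/5)| < ϵ whenever z > (86/25)/ϵ.
Take N = (86/25)/ϵ. If z > N then |(8z - 6)/(5z + 7) − (8/5)| < (86/25)/z < ϵ.

N = (86/25)/ϵ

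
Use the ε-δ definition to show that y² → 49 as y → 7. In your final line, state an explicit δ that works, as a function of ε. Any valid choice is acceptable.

δ = min(1, ε/15)

Fix ε > 0. We seek δ > 0 with 0 < |y − 7| < δ ⇒ |y² − 49| < ε.
Factor: y² − 49 = (y − 7)(y + 7), so |y² − 49| = |y − 7|·|y + 7|.
Impose δ ≤ 1 so that |y| < 8; then |y + 7| ≤ 15.
Hence |y² − 49| ≤ 15|y − 7|, which is < ε once |y − 7| < ε/15.
Take δ = min(1, ε/15). If 0 < |y − 7| < δ then both bounds hold and |y² − 49| ≤ 15|y − 7| < 15·(ε/15) = ε.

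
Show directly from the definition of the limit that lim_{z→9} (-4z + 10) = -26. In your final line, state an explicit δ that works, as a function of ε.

Let ε > 0 be given. We need δ > 0 so that 0 < |z − 9| < δ implies |(-4z + 10) + 26| < ε.
Since (-4z + 10) + 26 = -4(z − 9), we have |(-4z + 10) + 26| = 4|z − 9|.
So 4|z − 9| < ε exactly when |z − 9| < ε/4.
Choosing δ = ε/4 gives |(-4z + 10) + 26| = 4|z − 9| < ε whenever |z − 9| < δ.

δ = ε/4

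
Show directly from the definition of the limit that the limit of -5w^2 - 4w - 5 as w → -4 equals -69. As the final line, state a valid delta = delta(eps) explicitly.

Let eps > 0. We want delta > 0 such that 0 < |w + 4| < delta implies |(-5w^2 - 4w - 5) + 69| < eps.
(-5w^2 - 4w - 5) + 69 = -5w^2 - 4w + 64 = (w + 4)(-5w + 16).
So |(-5w^2 - 4w - 5) + 69| = |w + 4|·|-5w + 16|.
Assume first that |w + 4| < 1, so |w| < 5. Then |-5w + 16| ≤ 5·5 + 16 = 41.
Hence |(-5w^2 - 4w - 5) + 69| ≤ 41|w + 4| < eps provided |w + 4| < eps/41.
Choosing delta = min(1, eps/41) ensures both conditions, hence |(-5w^2 - 4w - 5) + 69| < eps.

delta = min(1, eps/41)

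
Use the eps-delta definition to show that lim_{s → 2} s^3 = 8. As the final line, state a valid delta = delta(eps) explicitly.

delta = min(1, eps/19)

Suppose eps > 0. We seek delta > 0 with 0 < |s − 2| < delta ⇒ |s^3 − 8| < eps.
Factor: s^3 − 8 = (s − 2)(s^2 + 2s + 4), so |s^3 − 8| = |s − 2|·|s^2 + 2s + 4|.
Restrict delta ≤ 1. Then |s − 2| < 1 gives |s| < 3, so by the triangle inequality |s^2 + 2s + 4| ≤ 3^2 + 2·3 + 4 = 19.
Hence |s^3 − 8| ≤ 19|s − 2|, which is < eps once |s − 2| < eps/19.
Take delta = min(1, eps/19). If 0 < |s − 2| < delta then both bounds hold and |s^3 − 8| ≤ 19|s − 2| < 19·(eps/19) = eps.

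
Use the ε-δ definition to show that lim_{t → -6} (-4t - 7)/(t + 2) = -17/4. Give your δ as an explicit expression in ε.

δ = min(2, 8ε)

Suppose ε > 0. We want δ > 0 with 0 < |t + 6| < δ ⇒ |(-4t - 7)/(t + 2) + 17/4| < ε.
Combining over a common denominator, (-4t - 7)/(t + 2) + 17/4 = [(-4t - 7)·(-4) − 17·(t + 2)] / [(-4)·(t + 2)] = -1(t + 6) / ((-4)(t + 2)).
So |(-4t - 7)/(t + 2) + 17/4| = |t + 6| / (4·|t + 2|).
Restrict δ ≤ 2. Then |t + 6| < 2 gives |t + 2| = |(t + 6) + (-4)| ≥ 4 − 2 = 2.
Hence |(-4t - 7)/(t + 2) + 17/4| < |t + 6|/(4·2) = (1/8)|t + 6|, which is < ε once |t + 6| < 8ε.
Take δ = min(2, 8ε). Then 0 < |t + 6| < δ forces both bounds, so |(-4t - 7)/(t + 2) + 17/4| < ε.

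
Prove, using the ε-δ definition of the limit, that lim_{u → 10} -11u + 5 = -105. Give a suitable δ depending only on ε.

δ = ε/11

Fix ε > 0. We need δ > 0 so that 0 < |u − 10| < δ implies |(-11u + 5) + 105| < ε.
Since (-11u + 5) + 105 = -11(u − 10), we have |(-11u + 5) + 105| = 11|u − 10|.
So 11|u − 10| < ε exactly when |u − 10| < ε/11.
Choosing δ = ε/11 gives |(-11u + 5) + 105| = 11|u − 10| < ε whenever |u − 10| < δ.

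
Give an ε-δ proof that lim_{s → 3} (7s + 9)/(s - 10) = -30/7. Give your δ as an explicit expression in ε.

δ = min(7/2, (49/158)ε)

Suppose ε > 0. We want δ > 0 with 0 < |s − 3| < δ ⇒ |(7s + 9)/(s - 10) + 30/7| < ε.
Combining over a common denominator, (7s + 9)/(s - 10) + 30/7 = [(7s + 9)·(-7) − 30·(s - 10)] / [(-7)·(s - 10)] = -79(s − 3) / ((-7)(s - 10)).
So |(7s + 9)/(s - 10) + 30/7| = 79|s − 3| / (7·|s − 10|).
Restrict δ ≤ 7/2. Then |s − 3| < 7/2 gives |s − 10| = |(s − 3) + (-7)| ≥ 7 − 7/2 = 7/2.
Hence |(7s + 9)/(s - 10) + 30/7| < 79|s − 3|/(7·(7/2)) = (158/49)|s − 3|, which is < ε once |s − 3| < (49/158)ε.
Take δ = min(7/2, (49/158)ε). Then 0 < |s − 3| < δ forces both bounds, so |(7s + 9)/(s - 10) + 30/7| < ε.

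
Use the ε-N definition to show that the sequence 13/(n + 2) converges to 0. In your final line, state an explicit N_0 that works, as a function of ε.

Let ε > 0 be given. For n ≥ 1, |13/(n + 2) − 0| = 13/(n + 2) ≤ 13/n.
We need 13/n < ε, i.e. n > 13/ε.
Take N_0 = 13/ε. If n > N_0 then |13/(n + 2)| ≤ 13/n < ε.

N_0 = 13/ε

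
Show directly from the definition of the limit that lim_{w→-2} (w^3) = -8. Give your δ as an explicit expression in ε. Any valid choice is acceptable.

Suppose ε > 0. We seek δ > 0 with 0 < |w + 2| < δ ⇒ |w^3 + 8| < ε.
Factor: w^3 + 8 = (w + 2)(w^2 - 2w + 4), so |w^3 + 8| = |w + 2|·|w^2 - 2w + 4|.
Impose δ ≤ 1 so that |w| < 3; then |w^2 - 2w + 4| ≤ 19.
Hence |w^3 + 8| ≤ 19|w + 2|, which is < ε once |w + 2| < ε/19.
Take δ = min(1, ε/19). If 0 < |w + 2| < δ then both bounds hold and |w^3 + 8| ≤ 19|w + 2| < 19·(ε/19) = ε.

δ = min(1, ε/19)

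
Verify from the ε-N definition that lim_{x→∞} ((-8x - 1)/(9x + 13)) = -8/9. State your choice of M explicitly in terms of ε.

Let ε > 0. We seek M > 0 such that x > M implies |(-8x - 1)/(9x + 13) + 8/9| < ε.
(-8x - 1)/(9x + 13) + 8/9 = (9(-8x - 1) − (-8)(9x + 13)) / (9(9x + 13)) = 95/(9(9x + 13)).
For x > 0 we have 9x + 13 > 9x, so |(-8x - 1)/(9x + 13) + 8/9| = 95/(9(9x + 13)) < 95/(9·9x) = (95/81)/x.
Thus |(-8x - 1)/(9x + 13) + 8/9| < ε whenever x > (95/81)/ε.
Take M = (95/81)/ε. If x > M then |(-8x - 1)/(9x + 13) + 8/9| < (95/81)/x < ε.

M = (95/81)/ε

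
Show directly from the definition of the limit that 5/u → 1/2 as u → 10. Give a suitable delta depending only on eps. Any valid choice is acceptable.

delta = min(5, 10eps)

Suppose eps > 0. We seek delta > 0 such that 0 < |u − 10| < delta implies |5/u − (1/2)| < eps.
|5/u − (1/2)| = 5·|10 − u|/(10·|u|) = 5|u − 10|/(10|u|).
Require delta ≤ 5 so that |u| > 10 − 5 = 5, hence 10|u| > 50.
Then |5/u − (1/2)| < 5|u − 10|/50, which is < eps when |u − 10| < 10eps.
Take delta = min(5, 10eps). Then 0 < |u − 10| < delta gives both |u − 10| < 5 and |u − 10| < 10eps, so |5/u − (1/2)| < eps.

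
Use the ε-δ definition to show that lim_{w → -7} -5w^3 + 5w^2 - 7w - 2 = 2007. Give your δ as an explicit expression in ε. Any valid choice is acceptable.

Let ε > 0 be given. We want δ > 0 such that 0 < |w + 7| < δ implies |(-5w^3 + 5w^2 - 7w - 2) − 2007| < ε.
(-5w^3 + 5w^2 - 7w - 2) − 2007 = -5w^3 + 5w^2 - 7w - 2009 = (w + 7)(-5w^2 + 40w - 287).
So |(-5w^3 + 5w^2 - 7w - 2) − 2007| = |w + 7|·|-5w^2 + 40w - 287|.
Assume first that |w + 7| < 1, so |w| < 8. Then |-5w^2 + 40w - 287| ≤ 5·8^2 + 40·8 + 287 = 927.
Hence |(-5w^3 + 5w^2 - 7w - 2) − 2007| ≤ 927|w + 7| < ε provided |w + 7| < ε/927.
Take δ = min(1, ε/927). Then 0 < |w + 7| < δ gives both |w + 7| < 1 and |w + 7| < ε/927, so |(-5w^3 + 5w^2 - 7w - 2) − 2007| < ε.

δ = min(1, ε/927)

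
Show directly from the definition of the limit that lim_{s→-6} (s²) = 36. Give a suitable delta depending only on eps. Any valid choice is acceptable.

Let eps > 0 be given. We seek delta > 0 with 0 < |s + 6| < delta ⇒ |s² − 36| < eps.
Factor: s² − 36 = (s + 6)(s - 6), so |s² − 36| = |s + 6|·|s - 6|.
Impose delta ≤ 1 so that |s| < 7; then |s - 6| ≤ 13.
Hence |s² − 36| ≤ 13|s + 6|, which is < eps once |s + 6| < eps/13.
Take delta = min(1, eps/13). If 0 < |s + 6| < delta then both bounds hold and |s² − 36| ≤ 13|s + 6| < 13·(eps/13) = eps.

delta = min(1, eps/13)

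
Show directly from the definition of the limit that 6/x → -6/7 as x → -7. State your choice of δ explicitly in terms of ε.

δ = min(7/2, (49/12)ε)

Fix ε > 0. We seek δ > 0 such that 0 < |x + 7| < δ implies |6/x + 6/7| < ε.
|6/x + 6/7| = 6·|-7 − x|/(7·|x|) = 6|x + 7|/(7|x|).
Restrict δ ≤ 7/2. Then |x + 7| < 7/2 gives |x| > 7/2, so 7|x| > 49/2.
Then |6/x + 6/7| < 6|x + 7|/(49/2), which is < ε when |x + 7| < (49/12)ε.
Take δ = min(7/2, (49/12)ε). Then 0 < |x + 7| < δ gives both |x + 7| < 7/2 and |x + 7| < (49/12)ε, so |6/x + 6/7| < ε.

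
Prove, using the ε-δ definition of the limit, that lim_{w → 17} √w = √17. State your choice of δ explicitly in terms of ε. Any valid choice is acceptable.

Suppose ε > 0. We want δ > 0 such that 0 < |w − 17| < δ implies |√w − √17| < ε.
Multiplying by the conjugate, |√w − √17| = |w − 17|/(√w + √17).
Restrict δ ≤ 17 so that |w − 17| < 17 forces w > 0, and then √w + √17 > √17.
Hence |√w − √17| < |w − 17|/√17, which is < ε once |w − 17| < √17·ε.
Take δ = min(17, √17·ε). If 0 < |w − 17| < δ then w > 0 and |√w − √17| < |w − 17|/√17 < ε.

δ = min(17, √17·ε)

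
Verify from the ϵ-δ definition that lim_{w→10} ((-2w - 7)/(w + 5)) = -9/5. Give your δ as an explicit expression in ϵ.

Let ϵ > 0. We want δ > 0 with 0 < |w − 10| < δ ⇒ |(-2w - 7)/(w + 5) + 9/5| < ϵ.
Combining over a common denominator, (-2w - 7)/(w + 5) + 9/5 = [(-2w - 7)·15 − (-27)·(w + 5)] / [15·(w + 5)] = -3(w − 10) / (15(w + 5)).
So |(-2w - 7)/(w + 5) + 9/5| = 3|w − 10| / (15·|w + 5|).
Require δ ≤ 15/2, so |w + 5| ≥ |15| − |w − 10| > 15 − 15/2 = 15/2.
Hence |(-2w - 7)/(w + 5) + 9/5| < 3|w − 10|/(15·(15/2)) = (2/75)|w − 10|, which is < ϵ once |w − 10| < (75/2)ϵ.
Take δ = min(15/2, (75/2)ϵ). Then 0 < |w − 10| < δ forces both bounds, so |(-2w - 7)/(w + 5) + 9/5| < ϵ.

δ = min(15/2, (75/2)ϵ)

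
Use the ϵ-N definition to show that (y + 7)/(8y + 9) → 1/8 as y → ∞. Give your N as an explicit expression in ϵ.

N = (47/64)/ϵ

Let ϵ > 0. We seek N > 0 such that y > N implies |(y + 7)/(8y + 9) − (1/8)| < ϵ.
(y + 7)/(8y + 9) − (1/8) = (8(y + 7) − (8y + 9)) / (8(8y + 9)) = 47/(8(8y + 9)).
For y > 0 we have 8y + 9 > 8y, so |(y + 7)/(8y + 9) − (1/8)| = 47/(8(8y + 9)) < 47/(8·8y) = (47/64)/y.
Thus |(y + 7)/(8y + 9) − (1/8)| < ϵ whenever y > (47/64)/ϵ.
Take N = (47/64)/ϵ. If y > N then |(y + 7)/(8y + 9) − (1/8)| < (47/64)/y < ϵ.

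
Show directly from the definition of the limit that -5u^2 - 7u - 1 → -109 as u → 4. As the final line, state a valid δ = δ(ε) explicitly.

Suppose ε > 0. We want δ > 0 such that 0 < |u − 4| < δ implies |(-5u^2 - 7u - 1) + 109| < ε.
(-5u^2 - 7u - 1) + 109 = -5u^2 - 7u + 108 = (u − 4)(-5u - 27).
So |(-5u^2 - 7u - 1) + 109| = |u − 4|·|-5u - 27|.
Require δ ≤ 1. Then |u − 4| < 1 gives |u| < 5, and by the triangle inequality |-5u - 27| ≤ 5·5 + 27 = 52.
Hence |(-5u^2 - 7u - 1) + 109| ≤ 52|u − 4| < ε provided |u − 4| < ε/52.
Choosing δ = min(1, ε/52) ensures both conditions, hence |(-5u^2 - 7u - 1) + 109| < ε.

δ = min(1, ε/52)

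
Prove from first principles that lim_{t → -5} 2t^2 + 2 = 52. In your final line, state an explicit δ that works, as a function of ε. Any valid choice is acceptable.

δ = min(1, ε/22)

Let ε > 0 be given. We want δ > 0 such that 0 < |t + 5| < δ implies |(2t^2 + 2) − 52| < ε.
(2t^2 + 2) − 52 = 2t^2 - 50 = (t + 5)(2t - 10).
So |(2t^2 + 2) − 52| = |t + 5|·|2t - 10|.
Assume first that |t + 5| < 1, so |t| < 6. Then |2t - 10| ≤ 2·6 + 10 = 22.
Hence |(2t^2 + 2) − 52| ≤ 22|t + 5| < ε provided |t + 5| < ε/22.
Take δ = min(1, ε/22). Then 0 < |t + 5| < δ gives both |t + 5| < 1 and |t + 5| < ε/22, so |(2t^2 + 2) − 52| < ε.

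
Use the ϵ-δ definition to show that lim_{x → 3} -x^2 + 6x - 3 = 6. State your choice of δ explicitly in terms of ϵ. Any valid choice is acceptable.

δ = min(1, ϵ/7)

Let ϵ > 0 be given. We want δ > 0 such that 0 < |x − 3| < δ implies |(-x^2 + 6x - 3) − 6| < ϵ.
(-x^2 + 6x - 3) − 6 = -x^2 + 6x - 9 = (x − 3)(-x + 3).
So |(-x^2 + 6x - 3) − 6| = |x − 3|·|-x + 3|.
Require δ ≤ 1. Then |x − 3| < 1 gives |x| < 4, and by the triangle inequality |-x + 3| ≤ 4 + 3 = 7.
Hence |(-x^2 + 6x - 3) − 6| ≤ 7|x − 3| < ϵ provided |x − 3| < ϵ/7.
Take δ = min(1, ϵ/7). Then 0 < |x − 3| < δ gives both |x − 3| < 1 and |x − 3| < ϵ/7, so |(-x^2 + 6x - 3) − 6| < ϵ.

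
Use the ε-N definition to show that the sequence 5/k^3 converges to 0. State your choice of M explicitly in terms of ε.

M = (5/ε)^{1/3}

Suppose ε > 0. For k ≥ 1, |5/k^3 − 0| = 5/k^3.
5/k^3 < ε ⇔ k^3 > 5/ε ⇔ k > (5/ε)^{1/3}.
Take M = (5/ε)^{1/3}. Then k > M implies 5/k^3 < ε.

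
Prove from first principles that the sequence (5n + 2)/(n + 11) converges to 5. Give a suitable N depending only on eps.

N = 53/eps

Let eps > 0. For n ≥ 1, |(5n + 2)/(n + 11) − 5| = |-53|/((n + 11)) = 53/((n + 11)).
Since n + 11 ≥ n for n ≥ 1, this is ≤ 53/(n) = 53/n.
So |(5n + 2)/(n + 11) − 5| < eps whenever n > 53/eps.
Take N = 53/eps. If n > N then |(5n + 2)/(n + 11) − 5| ≤ 53/n < eps.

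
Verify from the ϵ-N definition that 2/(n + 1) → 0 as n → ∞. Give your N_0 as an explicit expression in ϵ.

Suppose ϵ > 0. For n ≥ 1, |2/(n + 1) − 0| = 2/(n + 1) ≤ 2/n.
We need 2/n < ϵ, i.e. n > 2/ϵ.
Take N_0 = 2/ϵ. If n > N_0 then |2/(n + 1)| ≤ 2/n < ϵ.

N_0 = 2/ϵ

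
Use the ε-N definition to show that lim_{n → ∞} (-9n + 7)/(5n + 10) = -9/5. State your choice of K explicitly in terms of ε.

Fix ε > 0. For n ≥ 1, |(-9n + 7)/(5n + 10) + 9/5| = |125|/(5(5n + 10)) = 125/(5(5n + 10)).
Since 5n + 10 ≥ 5n for n ≥ 1, this is ≤ 125/(5·5n) = 5/n.
So |(-9n + 7)/(5n + 10) + 9/5| < ε whenever n > 5/ε.
Take K = 5/ε. If n > K then |(-9n + 7)/(5n + 10) + 9/5| ≤ 5/n < ε.

K = 5/ε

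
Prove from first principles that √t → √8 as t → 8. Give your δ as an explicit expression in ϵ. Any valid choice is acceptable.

Suppose ϵ > 0. We want δ > 0 such that 0 < |t − 8| < δ implies |√t − √8| < ϵ.
Rationalise: √t − √8 = (t − 8)/(√t + √8), so |√t − √8| = |t − 8|/(√t + √8).
Restrict δ ≤ 8 so that |t − 8| < 8 forces t > 0, and then √t + √8 > √8.
Hence |√t − √8| < |t − 8|/√8, which is < ϵ once |t − 8| < √8·ϵ.
Take δ = min(8, √8·ϵ). If 0 < |t − 8| < δ then t > 0 and |√t − √8| < |t − 8|/√8 < ϵ.

δ = min(8, √8·ϵ)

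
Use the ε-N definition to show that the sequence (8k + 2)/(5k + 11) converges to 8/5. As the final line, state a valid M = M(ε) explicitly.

Suppose ε > 0. For k ≥ 1, |(8k + 2)/(5k + 11) − (8/5)| = |-78|/(5(5k + 11)) = 78/(5(5k + 11)).
Since 5k + 11 ≥ 5k for k ≥ 1, this is ≤ 78/(5·5k) = (78/25)/k.
So |(8k + 2)/(5k + 11) − (8/5)| < ε whenever k > (78/25)/ε.
Take M = (78/25)/ε. If k > M then |(8k + 2)/(5k + 11) − (8/5)| ≤ (78/25)/k < ε.

M = (78/25)/ε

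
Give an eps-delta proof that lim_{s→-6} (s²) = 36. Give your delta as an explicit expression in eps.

Suppose eps > 0. We seek delta > 0 with 0 < |s + 6| < delta ⇒ |s² − 36| < eps.
Factor: s² − 36 = (s + 6)(s - 6), so |s² − 36| = |s + 6|·|s - 6|.
Impose delta ≤ 1 so that |s| < 7; then |s - 6| ≤ 13.
Hence |s² − 36| ≤ 13|s + 6|, which is < eps once |s + 6| < eps/13.
Take delta = min(1, eps/13). If 0 < |s + 6| < delta then both bounds hold and |s² − 36| ≤ 13|s + 6| < 13·(eps/13) = eps.

delta = min(1, eps/13)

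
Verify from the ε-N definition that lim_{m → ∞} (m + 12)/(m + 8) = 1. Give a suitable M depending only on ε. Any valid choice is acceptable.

Let ε > 0. For m ≥ 1, |(m + 12)/(m + 8) − 1| = |4|/((m + 8)) = 4/((m + 8)).
Since m + 8 ≥ m for m ≥ 1, this is ≤ 4/(m) = 4/m.
So |(m + 12)/(m + 8) − 1| < ε whenever m > 4/ε.
Take M = 4/ε. If m > M then |(m + 12)/(m + 8) − 1| ≤ 4/m < ε.

M = 4/ε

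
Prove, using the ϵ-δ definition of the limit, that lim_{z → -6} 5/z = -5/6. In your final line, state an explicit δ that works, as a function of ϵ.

Let ϵ > 0. We seek δ > 0 such that 0 < |z + 6| < δ implies |5/z + 5/6| < ϵ.
|5/z + 5/6| = 5·|-6 − z|/(6·|z|) = 5|z + 6|/(6|z|).
Require δ ≤ 3 so that |z| > 6 − 3 = 3, hence 6|z| > 18.
Then |5/z + 5/6| < 5|z + 6|/18, which is < ϵ when |z + 6| < (18/5)ϵ.
Take δ = min(3, (18/5)ϵ). Then 0 < |z + 6| < δ gives both |z + 6| < 3 and |z + 6| < (18/5)ϵ, so |5/z + 5/6| < ϵ.

δ = min(3, (18/5)ϵ)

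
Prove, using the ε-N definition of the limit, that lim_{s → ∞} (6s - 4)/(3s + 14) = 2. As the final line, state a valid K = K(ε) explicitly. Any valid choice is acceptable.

K = (32/3)/ε

Suppose ε > 0. We seek K > 0 such that s > K implies |(6s - 4)/(3s + 14) − 2| < ε.
(6s - 4)/(3s + 14) − 2 = (3(6s - 4) − 6(3s + 14)) / (3(3s + 14)) = -96/(3(3s + 14)).
For s > 0 we have 3s + 14 > 3s, so |(6s - 4)/(3s + 14) − 2| = 96/(3(3s + 14)) < 96/(3·3s) = (32/3)/s.
Thus |(6s - 4)/(3s + 14) − 2| < ε whenever s > (32/3)/ε.
Take K = (32/3)/ε. If s > K then |(6s - 4)/(3s + 14) − 2| < (32/3)/s < ε.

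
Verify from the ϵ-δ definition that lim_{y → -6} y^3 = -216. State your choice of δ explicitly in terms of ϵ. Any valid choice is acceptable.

δ = min(2, ϵ/148)

Suppose ϵ > 0. We seek δ > 0 with 0 < |y + 6| < δ ⇒ |y^3 + 216| < ϵ.
Factor: y^3 + 216 = (y + 6)(y^2 - 6y + 36), so |y^3 + 216| = |y + 6|·|y^2 - 6y + 36|.
Restrict δ ≤ 2. Then |y + 6| < 2 gives |y| < 8, so by the triangle inequality |y^2 - 6y + 36| ≤ 8^2 + 6·8 + 36 = 148.
Hence |y^3 + 216| ≤ 148|y + 6|, which is < ϵ once |y + 6| < ϵ/148.
Take δ = min(2, ϵ/148). If 0 < |y + 6| < δ then both bounds hold and |y^3 + 216| ≤ 148|y + 6| < 148·(ϵ/148) = ϵ.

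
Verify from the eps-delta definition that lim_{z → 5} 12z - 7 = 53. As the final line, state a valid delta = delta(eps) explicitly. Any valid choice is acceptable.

Suppose eps > 0. We need delta > 0 so that 0 < |z − 5| < delta implies |(12z - 7) − 53| < eps.
Since (12z - 7) − 53 = 12(z − 5), we have |(12z - 7) − 53| = 12|z − 5|.
So 12|z − 5| < eps exactly when |z − 5| < eps/12.
Choosing delta = eps/12 gives |(12z - 7) − 53| = 12|z − 5| < eps whenever |z − 5| < delta.

delta = eps/12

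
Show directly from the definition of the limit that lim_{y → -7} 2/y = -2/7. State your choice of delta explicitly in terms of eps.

Fix eps > 0. We seek delta > 0 such that 0 < |y + 7| < delta implies |2/y + 2/7| < eps.
|2/y + 2/7| = 2·|-7 − y|/(7·|y|) = 2|y + 7|/(7|y|).
Restrict delta ≤ 7/2. Then |y + 7| < 7/2 gives |y| > 7/2, so 7|y| > 49/2.
Then |2/y + 2/7| < 2|y + 7|/(49/2), which is < eps when |y + 7| < (49/4)eps.
Take delta = min(7/2, (49/4)eps). Then 0 < |y + 7| < delta gives both |y + 7| < 7/2 and |y + 7| < (49/4)eps, so |2/y + 2/7| < eps.

delta = min(7/2, (49/4)eps)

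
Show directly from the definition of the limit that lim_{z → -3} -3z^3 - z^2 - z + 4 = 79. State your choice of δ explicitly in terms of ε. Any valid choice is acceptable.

δ = min(2, ε/140)

Let ε > 0 be given. We want δ > 0 such that 0 < |z + 3| < δ implies |(-3z^3 - z^2 - z + 4) − 79| < ε.
(-3z^3 - z^2 - z + 4) − 79 = -3z^3 - z^2 - z - 75 = (z + 3)(-3z^2 + 8z - 25).
So |(-3z^3 - z^2 - z + 4) − 79| = |z + 3|·|-3z^2 + 8z - 25|.
Assume first that |z + 3| < 2, so |z| < 5. Then |-3z^2 + 8z - 25| ≤ 3·5^2 + 8·5 + 25 = 140.
Hence |(-3z^3 - z^2 - z + 4) − 79| ≤ 140|z + 3| < ε provided |z + 3| < ε/140.
Choosing δ = min(2, ε/140) ensures both conditions, hence |(-3z^3 - z^2 - z + 4) − 79| < ε.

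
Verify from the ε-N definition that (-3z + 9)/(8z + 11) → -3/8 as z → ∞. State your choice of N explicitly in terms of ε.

Let ε > 0. We seek N > 0 such that z > N implies |(-3z + 9)/(8z + 11) + 3/8| < ε.
(-3z + 9)/(8z + 11) + 3/8 = (8(-3z + 9) − (-3)(8z + 11)) / (8(8z + 11)) = 105/(8(8z + 11)).
For z > 0 we have 8z + 11 > 8z, so |(-3z + 9)/(8z + 11) + 3/8| = 105/(8(8z + 11)) < 105/(8·8z) = (105/64)/z.
Thus |(-3z + 9)/(8z + 11) + 3/8| < ε whenever z > (105/64)/ε.
Take N = (105/64)/ε. If z > N then |(-3z + 9)/(8z + 11) + 3/8| < (105/64)/z < ε.

N = (105/64)/ε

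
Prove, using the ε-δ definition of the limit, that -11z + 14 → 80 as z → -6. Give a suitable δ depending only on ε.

δ = ε/11

Suppose ε > 0. We need δ > 0 so that 0 < |z + 6| < δ implies |(-11z + 14) − 80| < ε.
Since (-11z + 14) − 80 = -11(z + 6), we have |(-11z + 14) − 80| = 11|z + 6|.
Thus it suffices that |z + 6| < ε/11.
Choosing δ = ε/11 gives |(-11z + 14) − 80| = 11|z + 6| < ε whenever |z + 6| < δ.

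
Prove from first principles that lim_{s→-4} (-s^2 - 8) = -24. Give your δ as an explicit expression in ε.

Let ε > 0 be given. We want δ > 0 such that 0 < |s + 4| < δ implies |(-s^2 - 8) + 24| < ε.
(-s^2 - 8) + 24 = -s^2 + 16 = (s + 4)(-s + 4).
So |(-s^2 - 8) + 24| = |s + 4|·|-s + 4|.
Require δ ≤ 1. Then |s + 4| < 1 gives |s| < 5, and by the triangle inequality |-s + 4| ≤ 5 + 4 = 9.
Hence |(-s^2 - 8) + 24| ≤ 9|s + 4| < ε provided |s + 4| < ε/9.
Choosing δ = min(1, ε/9) ensures both conditions, hence |(-s^2 - 8) + 24| < ε.

δ = min(1, ε/9)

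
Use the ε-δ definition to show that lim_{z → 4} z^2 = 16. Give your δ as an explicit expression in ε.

Fix ε > 0. We want δ > 0 such that 0 < |z − 4| < δ implies |(z^2) − 16| < ε.
(z^2) − 16 = z^2 - 16 = (z − 4)(z + 4).
So |(z^2) − 16| = |z − 4|·|z + 4|.
Require δ ≤ 1. Then |z − 4| < 1 gives |z| < 5, and by the triangle inequality |z + 4| ≤ 5 + 4 = 9.
Hence |(z^2) − 16| ≤ 9|z − 4| < ε provided |z − 4| < ε/9.
Choosing δ = min(1, ε/9) ensures both conditions, hence |(z^2) − 16| < ε.

δ = min(1, ε/9)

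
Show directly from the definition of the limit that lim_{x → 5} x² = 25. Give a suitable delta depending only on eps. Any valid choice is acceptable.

Let eps > 0. We seek delta > 0 with 0 < |x − 5| < delta ⇒ |x² − 25| < eps.
Factor: x² − 25 = (x − 5)(x + 5), so |x² − 25| = |x − 5|·|x + 5|.
Restrict delta ≤ 2. Then |x − 5| < 2 gives |x| < 7, so by the triangle inequality |x + 5| ≤ 7 + 5 = 12.
Hence |x² − 25| ≤ 12|x − 5|, which is < eps once |x − 5| < eps/12.
Take delta = min(2, eps/12). If 0 < |x − 5| < delta then both bounds hold and |x² − 25| ≤ 12|x − 5| < 12·(eps/12) = eps.

delta = min(2, eps/12)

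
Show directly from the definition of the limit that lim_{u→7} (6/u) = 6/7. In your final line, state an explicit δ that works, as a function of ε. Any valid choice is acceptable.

δ = min(7/2, (49/12)ε)

Suppose ε > 0. We seek δ > 0 such that 0 < |u − 7| < δ implies |6/u − (6/7)| < ε.
|6/u − (6/7)| = 6·|7 − u|/(7·|u|) = 6|u − 7|/(7|u|).
Require δ ≤ 7/2 so that |u| > 7 − 7/2 = 7/2, hence 7|u| > 49/2.
Then |6/u − (6/7)| < 6|u − 7|/(49/2), which is < ε when |u − 7| < (49/12)ε.
Take δ = min(7/2, (49/12)ε). Then 0 < |u − 7| < δ gives both |u − 7| < 7/2 and |u − 7| < (49/12)ε, so |6/u − (6/7)| < ε.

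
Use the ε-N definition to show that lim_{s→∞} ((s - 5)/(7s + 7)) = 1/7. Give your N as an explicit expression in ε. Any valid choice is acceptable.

N = (6/7)/ε

Suppose ε > 0. We seek N > 0 such that s > N implies |(s - 5)/(7s + 7) − (1/7)| < ε.
(s - 5)/(7s + 7) − (1/7) = (7(s - 5) − (7s + 7)) / (7(7s + 7)) = -42/(7(7s + 7)).
For s > 0 we have 7s + 7 > 7s, so |(s - 5)/(7s + 7) − (1/7)| = 42/(7(7s + 7)) < 42/(7·7s) = (6/7)/s.
Thus |(s - 5)/(7s + 7) − (1/7)| < ε whenever s > (6/7)/ε.
Take N = (6/7)/ε. If s > N then |(s - 5)/(7s + 7) − (1/7)| < (6/7)/s < ε.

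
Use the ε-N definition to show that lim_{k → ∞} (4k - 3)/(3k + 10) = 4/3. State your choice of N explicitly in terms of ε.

N = (49/9)/ε

Fix ε > 0. For k ≥ 1, |(4k - 3)/(3k + 10) − (4/3)| = |-49|/(3(3k + 10)) = 49/(3(3k + 10)).
Since 3k + 10 ≥ 3k for k ≥ 1, this is ≤ 49/(3·3k) = (49/9)/k.
So |(4k - 3)/(3k + 10) − (4/3)| < ε whenever k > (49/9)/ε.
Take N = (49/9)/ε. If k > N then |(4k - 3)/(3k + 10) − (4/3)| ≤ (49/9)/k < ε.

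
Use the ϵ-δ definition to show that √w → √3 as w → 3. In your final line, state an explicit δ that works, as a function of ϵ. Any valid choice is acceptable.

Let ϵ > 0 be given. We want δ > 0 such that 0 < |w − 3| < δ implies |√w − √3| < ϵ.
Rationalise: √w − √3 = (w − 3)/(√w + √3), so |√w − √3| = |w − 3|/(√w + √3).
Restrict δ ≤ 3 so that |w − 3| < 3 forces w > 0, and then √w + √3 > √3.
Hence |√w − √3| < |w − 3|/√3, which is < ϵ once |w − 3| < √3·ϵ.
Take δ = min(3, √3·ϵ). If 0 < |w − 3| < δ then w > 0 and |√w − √3| < |w − 3|/√3 < ϵ.

δ = min(3, √3·ϵ)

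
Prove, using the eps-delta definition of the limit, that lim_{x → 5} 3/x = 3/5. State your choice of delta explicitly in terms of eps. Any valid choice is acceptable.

Suppose eps > 0. We seek delta > 0 such that 0 < |x − 5| < delta implies |3/x − (3/5)| < eps.
|3/x − (3/5)| = 3·|5 − x|/(5·|x|) = 3|x − 5|/(5|x|).
Require delta ≤ 5/2 so that |x| > 5 − 5/2 = 5/2, hence 5|x| > 25/2.
Then |3/x − (3/5)| < 3|x − 5|/(25/2), which is < eps when |x − 5| < (25/6)eps.
Take delta = min(5/2, (25/6)eps). Then 0 < |x − 5| < delta gives both |x − 5| < 5/2 and |x − 5| < (25/6)eps, so |3/x − (3/5)| < eps.

delta = min(5/2, (25/6)eps)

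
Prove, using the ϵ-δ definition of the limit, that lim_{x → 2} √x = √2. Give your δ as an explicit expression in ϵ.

δ = min(2, √2·ϵ)

Let ϵ > 0. We want δ > 0 such that 0 < |x − 2| < δ implies |√x − √2| < ϵ.
Rationalise: √x − √2 = (x − 2)/(√x + √2), so |√x − √2| = |x − 2|/(√x + √2).
Restrict δ ≤ 2 so that |x − 2| < 2 forces x > 0, and then √x + √2 > √2.
Hence |√x − √2| < |x − 2|/√2, which is < ϵ once |x − 2| < √2·ϵ.
Take δ = min(2, √2·ϵ). If 0 < |x − 2| < δ then x > 0 and |√x − √2| < |x − 2|/√2 < ϵ.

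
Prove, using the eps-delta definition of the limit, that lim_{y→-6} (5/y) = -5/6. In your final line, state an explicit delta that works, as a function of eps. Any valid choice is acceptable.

delta = min(3, (18/5)eps)

Let eps > 0 be given. We seek delta > 0 such that 0 < |y + 6| < delta implies |5/y + 5/6| < eps.
|5/y + 5/6| = 5·|-6 − y|/(6·|y|) = 5|y + 6|/(6|y|).
Require delta ≤ 3 so that |y| > 6 − 3 = 3, hence 6|y| > 18.
Then |5/y + 5/6| < 5|y + 6|/18, which is < eps when |y + 6| < (18/5)eps.
Take delta = min(3, (18/5)eps). Then 0 < |y + 6| < delta gives both |y + 6| < 3 and |y + 6| < (18/5)eps, so |5/y + 5/6| < eps.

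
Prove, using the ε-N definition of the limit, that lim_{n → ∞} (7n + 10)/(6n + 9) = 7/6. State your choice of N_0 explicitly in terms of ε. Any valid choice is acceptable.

N_0 = (1/12)/ε

Fix ε > 0. For n ≥ 1, |(7n + 10)/(6n + 9) − (7/6)| = |-3|/(6(6n + 9)) = 3/(6(6n + 9)).
Since 6n + 9 ≥ 6n for n ≥ 1, this is ≤ 3/(6·6n) = (1/12)/n.
So |(7n + 10)/(6n + 9) − (7/6)| < ε whenever n > (1/12)/ε.
Take N_0 = (1/12)/ε. If n > N_0 then |(7n + 10)/(6n + 9) − (7/6)| ≤ (1/12)/n < ε.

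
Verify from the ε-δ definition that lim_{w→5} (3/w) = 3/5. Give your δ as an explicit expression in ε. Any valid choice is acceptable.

Let ε > 0. We seek δ > 0 such that 0 < |w − 5| < δ implies |3/w − (3/5)| < ε.
|3/w − (3/5)| = 3·|5 − w|/(5·|w|) = 3|w − 5|/(5|w|).
Require δ ≤ 5/2 so that |w| > 5 − 5/2 = 5/2, hence 5|w| > 25/2.
Then |3/w − (3/5)| < 3|w − 5|/(25/2), which is < ε when |w − 5| < (25/6)ε.
Take δ = min(5/2, (25/6)ε). Then 0 < |w − 5| < δ gives both |w − 5| < 5/2 and |w − 5| < (25/6)ε, so |3/w − (3/5)| < ε.

δ = min(5/2, (25/6)ε)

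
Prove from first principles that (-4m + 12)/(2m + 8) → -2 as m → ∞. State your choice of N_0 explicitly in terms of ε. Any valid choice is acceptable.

Suppose ε > 0. For m ≥ 1, |(-4m + 12)/(2m + 8) + 2| = |56|/(2(2m + 8)) = 56/(2(2m + 8)).
Since 2m + 8 ≥ 2m for m ≥ 1, this is ≤ 56/(2·2m) = 14/m.
So |(-4m + 12)/(2m + 8) + 2| < ε whenever m > 14/ε.
Take N_0 = 14/ε. If m > N_0 then |(-4m + 12)/(2m + 8) + 2| ≤ 14/m < ε.

N_0 = 14/ε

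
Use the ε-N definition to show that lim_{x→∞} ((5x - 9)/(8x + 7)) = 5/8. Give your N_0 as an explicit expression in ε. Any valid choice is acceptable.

Let ε > 0. We seek N_0 > 0 such that x > N_0 implies |(5x - 9)/(8x + 7) − (5/8)| < ε.
(5x - 9)/(8x + 7) − (5/8) = (8(5x - 9) − 5(8x + 7)) / (8(8x + 7)) = -107/(8(8x + 7)).
For x > 0 we have 8x + 7 > 8x, so |(5x - 9)/(8x + 7) − (5/8)| = 107/(8(8x + 7)) < 107/(8·8x) = (107/64)/x.
Thus |(5x - 9)/(8x + 7) − (5/8)| < ε whenever x > (107/64)/ε.
Take N_0 = (107/64)/ε. If x > N_0 then |(5x - 9)/(8x + 7) − (5/8)| < (107/64)/x < ε.

N_0 = (107/64)/ε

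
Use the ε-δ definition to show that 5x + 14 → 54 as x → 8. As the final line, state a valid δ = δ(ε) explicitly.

δ = ε/5

Let ε > 0. We need δ > 0 so that 0 < |x − 8| < δ implies |(5x + 14) − 54| < ε.
|(5x + 14) − 54| = |5x - 40| = 5|x − 8|.
Thus it suffices that |x − 8| < ε/5.
Take δ = ε/5. If 0 < |x − 8| < δ then |(5x + 14) − 54| = 5|x − 8| < 5·(ε/5) = ε.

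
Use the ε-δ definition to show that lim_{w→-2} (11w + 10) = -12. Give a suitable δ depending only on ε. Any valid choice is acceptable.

Fix ε > 0. We need δ > 0 so that 0 < |w + 2| < δ implies |(11w + 10) + 12| < ε.
Since (11w + 10) + 12 = 11(w + 2), we have |(11w + 10) + 12| = 11|w + 2|.
So 11|w + 2| < ε exactly when |w + 2| < ε/11.
Choosing δ = ε/11 gives |(11w + 10) + 12| = 11|w + 2| < ε whenever |w + 2| < δ.

δ = ε/11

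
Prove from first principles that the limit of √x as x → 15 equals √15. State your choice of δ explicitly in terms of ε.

Suppose ε > 0. We want δ > 0 such that 0 < |x − 15| < δ implies |√x − √15| < ε.
Multiplying by the conjugate, |√x − √15| = |x − 15|/(√x + √15).
Restrict δ ≤ 15 so that |x − 15| < 15 forces x > 0, and then √x + √15 > √15.
Hence |√x − √15| < |x − 15|/√15, which is < ε once |x − 15| < √15·ε.
Take δ = min(15, √15·ε). If 0 < |x − 15| < δ then x > 0 and |√x − √15| < |x − 15|/√15 < ε.

δ = min(15, √15·ε)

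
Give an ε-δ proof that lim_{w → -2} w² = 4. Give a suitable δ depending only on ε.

Let ε > 0 be given. We seek δ > 0 with 0 < |w + 2| < δ ⇒ |w² − 4| < ε.
Factor: w² − 4 = (w + 2)(w - 2), so |w² − 4| = |w + 2|·|w - 2|.
Restrict δ ≤ 1. Then |w + 2| < 1 gives |w| < 3, so by the triangle inequality |w - 2| ≤ 3 + 2 = 5.
Hence |w² − 4| ≤ 5|w + 2|, which is < ε once |w + 2| < ε/5.
Take δ = min(1, ε/5). If 0 < |w + 2| < δ then both bounds hold and |w² − 4| ≤ 5|w + 2| < 5·(ε/5) = ε.

δ = min(1, ε/5)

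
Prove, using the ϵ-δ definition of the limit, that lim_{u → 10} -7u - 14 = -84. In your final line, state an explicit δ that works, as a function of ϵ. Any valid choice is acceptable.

δ = ϵ/7

Suppose ϵ > 0. We need δ > 0 so that 0 < |u − 10| < δ implies |(-7u - 14) + 84| < ϵ.
|(-7u - 14) + 84| = |-7u + 70| = 7|u − 10|.
Thus it suffices that |u − 10| < ϵ/7.
Take δ = ϵ/7. If 0 < |u − 10| < δ then |(-7u - 14) + 84| = 7|u − 10| < 7·(ϵ/7) = ϵ.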